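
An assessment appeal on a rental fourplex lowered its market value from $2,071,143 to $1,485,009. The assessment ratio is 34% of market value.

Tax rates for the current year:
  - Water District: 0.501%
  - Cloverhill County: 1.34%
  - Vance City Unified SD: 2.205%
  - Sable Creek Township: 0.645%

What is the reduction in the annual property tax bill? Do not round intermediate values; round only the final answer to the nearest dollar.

Old assessed value = $2,071,143 × 0.34 = $704,188.62
New assessed value = $1,485,009 × 0.34 = $504,903.06
Combined rate = 0.00501 + 0.0134 + 0.02205 + 0.00645 = 0.04691
Old tax = $704,188.62 × 0.04691 = $33,033.4881642
New tax = $504,903.06 × 0.04691 = $23,685.0025446
Reduction = $33,033.4881642 − $23,685.0025446 = $9,348.4856196

$9,348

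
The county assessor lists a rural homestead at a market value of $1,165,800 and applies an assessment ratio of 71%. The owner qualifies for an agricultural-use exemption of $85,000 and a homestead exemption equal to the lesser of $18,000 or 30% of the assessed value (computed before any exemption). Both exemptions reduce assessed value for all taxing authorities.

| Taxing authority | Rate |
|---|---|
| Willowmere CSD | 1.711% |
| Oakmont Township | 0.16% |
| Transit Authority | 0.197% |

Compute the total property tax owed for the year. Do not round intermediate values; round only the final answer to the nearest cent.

Assessed value = $1,165,800 × 0.71 = $827,718
Homestead exemption = min($18,000, 30% × $827,718) = min($18,000, $248,315.4) = $18,000 (dollar cap binds)
Taxable value = $827,718 − $85,000 − $18,000 = $724,718
Willowmere CSD: $724,718 × 0.01711 = $12,399.92498
Oakmont Township: $724,718 × 0.0016 = $1,159.5488
Transit Authority: $724,718 × 0.00197 = $1,427.69446
Total = $14,987.16824

$14,987.17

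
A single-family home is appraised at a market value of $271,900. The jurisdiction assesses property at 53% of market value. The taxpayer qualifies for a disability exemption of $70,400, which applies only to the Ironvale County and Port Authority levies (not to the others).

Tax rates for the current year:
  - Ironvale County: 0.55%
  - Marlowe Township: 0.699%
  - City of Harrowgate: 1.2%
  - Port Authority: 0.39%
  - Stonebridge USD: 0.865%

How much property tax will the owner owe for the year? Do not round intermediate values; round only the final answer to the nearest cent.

$4,675.96

Assessed value = $271,900 × 0.53 = $144,107
Ironvale County: ($144,107 − $70,400) × 0.0055 = $73,707 × 0.0055 = $405.3885
Marlowe Township: $144,107 × 0.00699 = $1,007.30793
City of Harrowgate: $144,107 × 0.012 = $1,729.284
Port Authority: ($144,107 − $70,400) × 0.0039 = $73,707 × 0.0039 = $287.4573
Stonebridge USD: $144,107 × 0.00865 = $1,246.52555
Total = $4,675.96328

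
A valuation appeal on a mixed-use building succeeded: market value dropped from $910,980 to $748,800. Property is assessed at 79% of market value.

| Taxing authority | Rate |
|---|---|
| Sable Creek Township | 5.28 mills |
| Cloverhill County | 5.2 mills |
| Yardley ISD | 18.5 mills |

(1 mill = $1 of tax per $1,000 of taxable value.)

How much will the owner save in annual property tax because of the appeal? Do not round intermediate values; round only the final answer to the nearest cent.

$3,712.98

Old assessed value = $910,980 × 0.79 = $719,674.2
New assessed value = $748,800 × 0.79 = $591,552
Combined rate = 0.00528 + 0.0052 + 0.0185 = 0.02898
Old tax = $719,674.2 × 0.02898 = $20,856.158316
New tax = $591,552 × 0.02898 = $17,143.17696
Reduction = $20,856.158316 − $17,143.17696 = $3,712.981356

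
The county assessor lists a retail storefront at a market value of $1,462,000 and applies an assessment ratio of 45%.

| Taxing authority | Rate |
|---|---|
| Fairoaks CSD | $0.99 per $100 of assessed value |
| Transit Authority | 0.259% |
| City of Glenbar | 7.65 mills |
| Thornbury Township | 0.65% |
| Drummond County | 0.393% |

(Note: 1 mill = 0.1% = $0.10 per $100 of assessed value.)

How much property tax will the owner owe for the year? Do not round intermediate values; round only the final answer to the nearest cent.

Assessed value = $1,462,000 × 0.45 = $657,900
Fairoaks CSD: $657,900 × 0.0099 = $6,513.21
Transit Authority: $657,900 × 0.00259 = $1,703.961
City of Glenbar: $657,900 × 0.00765 = $5,032.935
Thornbury Township: $657,900 × 0.0065 = $4,276.35
Drummond County: $657,900 × 0.00393 = $2,585.547
Total = $20,112.003

$20,112.00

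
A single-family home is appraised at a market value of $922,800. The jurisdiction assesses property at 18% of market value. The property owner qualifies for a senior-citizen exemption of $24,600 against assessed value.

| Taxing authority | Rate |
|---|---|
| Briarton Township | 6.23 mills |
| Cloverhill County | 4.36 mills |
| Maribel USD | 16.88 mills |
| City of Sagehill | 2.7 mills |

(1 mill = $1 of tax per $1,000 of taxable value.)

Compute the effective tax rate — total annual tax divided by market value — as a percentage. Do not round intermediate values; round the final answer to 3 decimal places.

0.463%

Assessed value = $922,800 × 0.18 = $166,104
Taxable value = $166,104 − $24,600 = $141,504
Briarton Township: $141,504 × 0.00623 = $881.56992
Cloverhill County: $141,504 × 0.00436 = $616.95744
Maribel USD: $141,504 × 0.01688 = $2,388.58752
City of Sagehill: $141,504 × 0.0027 = $382.0608
Total tax = $4,269.17568
Effective rate = $4,269.17568 ÷ $922,800 = 0.463% of market value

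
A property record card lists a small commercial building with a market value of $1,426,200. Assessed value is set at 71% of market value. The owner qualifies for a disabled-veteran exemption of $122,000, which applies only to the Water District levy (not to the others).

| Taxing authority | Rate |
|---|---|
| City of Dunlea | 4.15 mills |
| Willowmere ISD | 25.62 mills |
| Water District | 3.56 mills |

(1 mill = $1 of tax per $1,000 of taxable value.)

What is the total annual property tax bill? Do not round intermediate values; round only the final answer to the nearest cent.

Assessed value = $1,426,200 × 0.71 = $1,012,602
City of Dunlea: $1,012,602 × 0.00415 = $4,202.2983
Willowmere ISD: $1,012,602 × 0.02562 = $25,942.86324
Water District: ($1,012,602 − $122,000) × 0.00356 = $890,602 × 0.00356 = $3,170.54312
Total = $33,315.70466

$33,315.70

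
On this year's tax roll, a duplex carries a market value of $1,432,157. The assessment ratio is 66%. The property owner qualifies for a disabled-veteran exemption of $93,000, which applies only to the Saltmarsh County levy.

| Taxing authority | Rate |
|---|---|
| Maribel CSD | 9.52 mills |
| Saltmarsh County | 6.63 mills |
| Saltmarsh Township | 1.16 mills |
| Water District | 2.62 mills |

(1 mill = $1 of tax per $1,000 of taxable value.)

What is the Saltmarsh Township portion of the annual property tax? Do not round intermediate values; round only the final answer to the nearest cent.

Assessed value = $1,432,157 × 0.66 = $945,223.62
Saltmarsh Township taxable value = $945,223.62 (exemption does not apply)
Saltmarsh Township levy = $945,223.62 × 0.00116 = $1,096.4593992

$1,096.46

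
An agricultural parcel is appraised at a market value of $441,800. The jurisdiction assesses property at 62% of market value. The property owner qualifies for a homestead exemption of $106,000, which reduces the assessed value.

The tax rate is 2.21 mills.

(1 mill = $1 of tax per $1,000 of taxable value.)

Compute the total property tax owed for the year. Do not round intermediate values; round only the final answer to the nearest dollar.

Assessed value = $441,800 × 0.62 = $273,916
Taxable value = $273,916 − $106,000 = $167,916
Tax = $167,916 × 0.00221 = $371.09436

$371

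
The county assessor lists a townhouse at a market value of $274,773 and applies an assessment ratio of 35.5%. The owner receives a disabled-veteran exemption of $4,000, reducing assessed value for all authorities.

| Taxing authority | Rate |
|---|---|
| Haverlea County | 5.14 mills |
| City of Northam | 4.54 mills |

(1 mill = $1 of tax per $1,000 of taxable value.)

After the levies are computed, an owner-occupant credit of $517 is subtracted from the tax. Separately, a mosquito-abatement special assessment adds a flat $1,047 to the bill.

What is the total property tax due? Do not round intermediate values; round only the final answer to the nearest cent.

$1,435.51

Assessed value = $274,773 × 0.355 = $97,544.415
Taxable value = $97,544.415 − $4,000 = $93,544.415
Haverlea County: $93,544.415 × 0.00514 = $480.8182931
City of Northam: $93,544.415 × 0.00454 = $424.6916441
Levies subtotal = $905.5099372
After credit = $905.5099372 − $517 = $388.5099372
Total = $388.5099372 + $1,047 = $1,435.5099372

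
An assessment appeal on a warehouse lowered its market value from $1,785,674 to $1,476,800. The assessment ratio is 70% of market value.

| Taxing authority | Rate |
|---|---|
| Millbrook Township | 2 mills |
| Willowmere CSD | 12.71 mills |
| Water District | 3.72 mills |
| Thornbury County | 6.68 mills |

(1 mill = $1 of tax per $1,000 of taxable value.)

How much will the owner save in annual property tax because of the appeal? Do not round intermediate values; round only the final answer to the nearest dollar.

$5,429

Old assessed value = $1,785,674 × 0.7 = $1,249,971.8
New assessed value = $1,476,800 × 0.7 = $1,033,760
Combined rate = 0.002 + 0.01271 + 0.00372 + 0.00668 = 0.02511
Old tax = $1,249,971.8 × 0.02511 = $31,386.791898
New tax = $1,033,760 × 0.02511 = $25,957.7136
Reduction = $31,386.791898 − $25,957.7136 = $5,429.078298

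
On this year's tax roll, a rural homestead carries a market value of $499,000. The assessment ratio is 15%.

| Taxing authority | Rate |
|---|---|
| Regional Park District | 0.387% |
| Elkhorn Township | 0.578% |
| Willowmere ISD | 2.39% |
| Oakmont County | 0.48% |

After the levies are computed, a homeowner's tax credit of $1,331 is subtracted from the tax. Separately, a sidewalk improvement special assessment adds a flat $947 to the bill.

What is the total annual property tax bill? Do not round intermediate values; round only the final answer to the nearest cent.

$2,486.50

Assessed value = $499,000 × 0.15 = $74,850
Regional Park District: $74,850 × 0.00387 = $289.6695
Elkhorn Township: $74,850 × 0.00578 = $432.633
Willowmere ISD: $74,850 × 0.0239 = $1,788.915
Oakmont County: $74,850 × 0.0048 = $359.28
Levies subtotal = $2,870.4975
After credit = $2,870.4975 − $1,331 = $1,539.4975
Total = $1,539.4975 + $947 = $2,486.4975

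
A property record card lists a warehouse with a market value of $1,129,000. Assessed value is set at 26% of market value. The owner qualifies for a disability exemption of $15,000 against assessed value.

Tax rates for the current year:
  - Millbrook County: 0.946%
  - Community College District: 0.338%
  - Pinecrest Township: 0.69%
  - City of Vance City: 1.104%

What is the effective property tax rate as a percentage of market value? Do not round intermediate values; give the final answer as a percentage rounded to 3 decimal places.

Assessed value = $1,129,000 × 0.26 = $293,540
Taxable value = $293,540 − $15,000 = $278,540
Millbrook County: $278,540 × 0.00946 = $2,634.9884
Community College District: $278,540 × 0.00338 = $941.4652
Pinecrest Township: $278,540 × 0.0069 = $1,921.926
City of Vance City: $278,540 × 0.01104 = $3,075.0816
Total tax = $8,573.4612
Effective rate = $8,573.4612 ÷ $1,129,000 = 0.759% of market value

0.759%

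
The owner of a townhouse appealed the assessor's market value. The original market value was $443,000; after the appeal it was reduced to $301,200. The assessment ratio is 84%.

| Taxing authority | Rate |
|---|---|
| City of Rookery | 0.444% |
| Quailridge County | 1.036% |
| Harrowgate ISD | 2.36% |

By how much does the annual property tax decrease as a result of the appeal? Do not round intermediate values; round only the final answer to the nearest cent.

Old assessed value = $443,000 × 0.84 = $372,120
New assessed value = $301,200 × 0.84 = $253,008
Combined rate = 0.00444 + 0.01036 + 0.0236 = 0.0384
Old tax = $372,120 × 0.0384 = $14,289.408
New tax = $253,008 × 0.0384 = $9,715.5072
Reduction = $14,289.408 − $9,715.5072 = $4,573.9008

$4,573.90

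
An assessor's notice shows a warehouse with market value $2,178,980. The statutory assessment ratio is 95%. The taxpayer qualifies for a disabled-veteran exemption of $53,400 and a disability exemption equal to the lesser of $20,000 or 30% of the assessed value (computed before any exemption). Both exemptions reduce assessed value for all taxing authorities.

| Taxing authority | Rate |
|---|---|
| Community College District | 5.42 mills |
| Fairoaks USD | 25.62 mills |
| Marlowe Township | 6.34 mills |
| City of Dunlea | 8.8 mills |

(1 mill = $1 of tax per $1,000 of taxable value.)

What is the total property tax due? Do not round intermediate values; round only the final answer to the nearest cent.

$92,204.42

Assessed value = $2,178,980 × 0.95 = $2,070,031
Disability exemption = min($20,000, 30% × $2,070,031) = min($20,000, $621,009.3) = $20,000 (dollar cap binds)
Taxable value = $2,070,031 − $53,400 − $20,000 = $1,996,631
Community College District: $1,996,631 × 0.00542 = $10,821.74002
Fairoaks USD: $1,996,631 × 0.02562 = $51,153.68622
Marlowe Township: $1,996,631 × 0.00634 = $12,658.64054
City of Dunlea: $1,996,631 × 0.0088 = $17,570.3528
Total = $92,204.41958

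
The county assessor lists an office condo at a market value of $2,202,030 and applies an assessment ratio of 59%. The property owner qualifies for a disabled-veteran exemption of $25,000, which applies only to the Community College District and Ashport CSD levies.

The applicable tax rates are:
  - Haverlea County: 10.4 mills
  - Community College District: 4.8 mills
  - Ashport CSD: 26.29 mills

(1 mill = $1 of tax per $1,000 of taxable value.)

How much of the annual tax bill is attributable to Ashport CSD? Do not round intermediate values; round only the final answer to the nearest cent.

$33,498.66

Assessed value = $2,202,030 × 0.59 = $1,299,197.7
Ashport CSD taxable value = $1,299,197.7 − $25,000 = $1,274,197.7
Ashport CSD levy = $1,274,197.7 × 0.02629 = $33,498.657533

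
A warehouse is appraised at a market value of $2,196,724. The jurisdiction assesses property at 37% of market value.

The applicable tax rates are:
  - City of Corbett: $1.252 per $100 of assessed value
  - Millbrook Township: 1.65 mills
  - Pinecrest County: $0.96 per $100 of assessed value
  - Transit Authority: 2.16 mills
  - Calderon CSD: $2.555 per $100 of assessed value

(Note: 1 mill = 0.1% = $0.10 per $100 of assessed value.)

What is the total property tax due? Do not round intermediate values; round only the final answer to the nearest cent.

$41,842.32

Assessed value = $2,196,724 × 0.37 = $812,787.88
City of Corbett: $812,787.88 × 0.01252 = $10,176.1042576
Millbrook Township: $812,787.88 × 0.00165 = $1,341.100002
Pinecrest County: $812,787.88 × 0.0096 = $7,802.763648
Transit Authority: $812,787.88 × 0.00216 = $1,755.6218208
Calderon CSD: $812,787.88 × 0.02555 = $20,766.730334
Total = $41,842.3200624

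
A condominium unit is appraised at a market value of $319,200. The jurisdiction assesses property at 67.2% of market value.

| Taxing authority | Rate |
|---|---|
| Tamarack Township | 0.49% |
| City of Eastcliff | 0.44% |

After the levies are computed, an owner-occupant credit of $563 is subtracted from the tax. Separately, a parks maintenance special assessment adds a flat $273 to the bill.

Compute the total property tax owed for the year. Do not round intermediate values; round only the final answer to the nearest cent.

Assessed value = $319,200 × 0.672 = $214,502.4
Tamarack Township: $214,502.4 × 0.0049 = $1,051.06176
City of Eastcliff: $214,502.4 × 0.0044 = $943.81056
Levies subtotal = $1,994.87232
After credit = $1,994.87232 − $563 = $1,431.87232
Total = $1,431.87232 + $273 = $1,704.87232

$1,704.87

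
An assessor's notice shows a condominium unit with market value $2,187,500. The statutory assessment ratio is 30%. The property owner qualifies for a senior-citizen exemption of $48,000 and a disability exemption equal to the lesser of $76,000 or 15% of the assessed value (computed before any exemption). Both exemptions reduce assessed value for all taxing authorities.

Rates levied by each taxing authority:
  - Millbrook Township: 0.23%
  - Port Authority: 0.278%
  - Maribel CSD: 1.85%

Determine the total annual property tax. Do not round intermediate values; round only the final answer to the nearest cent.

Assessed value = $2,187,500 × 0.3 = $656,250
Disability exemption = min($76,000, 15% × $656,250) = min($76,000, $98,437.5) = $76,000 (dollar cap binds)
Taxable value = $656,250 − $48,000 − $76,000 = $532,250
Millbrook Township: $532,250 × 0.0023 = $1,224.175
Port Authority: $532,250 × 0.00278 = $1,479.655
Maribel CSD: $532,250 × 0.0185 = $9,846.625
Total = $12,550.455

$12,550.46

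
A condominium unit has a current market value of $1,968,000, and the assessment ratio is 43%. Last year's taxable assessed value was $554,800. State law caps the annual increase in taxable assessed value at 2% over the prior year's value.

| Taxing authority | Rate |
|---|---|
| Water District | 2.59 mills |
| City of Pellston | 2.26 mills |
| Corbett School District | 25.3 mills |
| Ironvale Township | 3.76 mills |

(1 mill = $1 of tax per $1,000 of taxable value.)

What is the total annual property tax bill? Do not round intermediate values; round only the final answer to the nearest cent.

$19,189.53

Uncapped assessed value = $1,968,000 × 0.43 = $846,240
Cap limit = $554,800 × 1.02 = $565,896
Taxable assessed value = min($846,240, $565,896) = $565,896 (cap binds)
Water District: $565,896 × 0.00259 = $1,465.67064
City of Pellston: $565,896 × 0.00226 = $1,278.92496
Corbett School District: $565,896 × 0.0253 = $14,317.1688
Ironvale Township: $565,896 × 0.00376 = $2,127.76896
Total = $19,189.53336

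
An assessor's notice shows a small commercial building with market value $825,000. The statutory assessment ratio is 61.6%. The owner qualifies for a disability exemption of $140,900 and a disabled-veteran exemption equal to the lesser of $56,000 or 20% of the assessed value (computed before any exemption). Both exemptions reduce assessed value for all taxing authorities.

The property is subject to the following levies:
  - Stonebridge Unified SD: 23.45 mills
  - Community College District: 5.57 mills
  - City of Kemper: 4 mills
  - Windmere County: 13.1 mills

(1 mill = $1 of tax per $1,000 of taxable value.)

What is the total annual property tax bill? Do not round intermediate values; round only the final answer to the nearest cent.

Assessed value = $825,000 × 0.616 = $508,200
Disabled-veteran exemption = min($56,000, 20% × $508,200) = min($56,000, $101,640) = $56,000 (dollar cap binds)
Taxable value = $508,200 − $140,900 − $56,000 = $311,300
Stonebridge Unified SD: $311,300 × 0.02345 = $7,299.985
Community College District: $311,300 × 0.00557 = $1,733.941
City of Kemper: $311,300 × 0.004 = $1,245.2
Windmere County: $311,300 × 0.0131 = $4,078.03
Total = $14,357.156

$14,357.16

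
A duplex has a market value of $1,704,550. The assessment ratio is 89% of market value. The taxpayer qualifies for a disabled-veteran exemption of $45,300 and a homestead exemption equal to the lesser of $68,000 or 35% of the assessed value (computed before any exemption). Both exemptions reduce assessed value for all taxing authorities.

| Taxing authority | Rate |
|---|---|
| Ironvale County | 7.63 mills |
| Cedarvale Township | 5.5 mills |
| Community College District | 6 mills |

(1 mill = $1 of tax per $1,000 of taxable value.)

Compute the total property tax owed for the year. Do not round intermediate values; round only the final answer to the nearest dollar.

$26,854

Assessed value = $1,704,550 × 0.89 = $1,517,049.5
Homestead exemption = min($68,000, 35% × $1,517,049.5) = min($68,000, $530,967.325) = $68,000 (dollar cap binds)
Taxable value = $1,517,049.5 − $45,300 − $68,000 = $1,403,749.5
Ironvale County: $1,403,749.5 × 0.00763 = $10,710.608685
Cedarvale Township: $1,403,749.5 × 0.0055 = $7,720.62225
Community College District: $1,403,749.5 × 0.006 = $8,422.497
Total = $26,853.727935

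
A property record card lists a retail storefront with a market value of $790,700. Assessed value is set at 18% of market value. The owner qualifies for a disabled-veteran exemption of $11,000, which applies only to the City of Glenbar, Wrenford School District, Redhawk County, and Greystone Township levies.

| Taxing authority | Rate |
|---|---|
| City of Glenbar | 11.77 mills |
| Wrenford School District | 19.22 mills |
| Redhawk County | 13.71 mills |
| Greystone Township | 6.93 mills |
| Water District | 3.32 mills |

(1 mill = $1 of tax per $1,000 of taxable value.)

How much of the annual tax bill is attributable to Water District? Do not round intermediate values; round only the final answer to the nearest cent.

Assessed value = $790,700 × 0.18 = $142,326
Water District taxable value = $142,326 (exemption does not apply)
Water District levy = $142,326 × 0.00332 = $472.52232

$472.52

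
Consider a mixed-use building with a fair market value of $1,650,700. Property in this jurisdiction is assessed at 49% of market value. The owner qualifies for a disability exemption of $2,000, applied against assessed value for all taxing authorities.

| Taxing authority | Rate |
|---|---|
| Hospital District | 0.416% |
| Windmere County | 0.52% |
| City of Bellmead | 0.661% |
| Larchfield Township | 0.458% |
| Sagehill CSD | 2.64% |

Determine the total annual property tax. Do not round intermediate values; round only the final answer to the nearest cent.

Assessed value = $1,650,700 × 0.49 = $808,843
Taxable value = $808,843 − $2,000 = $806,843
Hospital District: $806,843 × 0.00416 = $3,356.46688
Windmere County: $806,843 × 0.0052 = $4,195.5836
City of Bellmead: $806,843 × 0.00661 = $5,333.23223
Larchfield Township: $806,843 × 0.00458 = $3,695.34094
Sagehill CSD: $806,843 × 0.0264 = $21,300.6552
Total = $3,356.46688 + $4,195.5836 + $5,333.23223 + $3,695.34094 + $21,300.6552 = $37,881.27885

$37,881.28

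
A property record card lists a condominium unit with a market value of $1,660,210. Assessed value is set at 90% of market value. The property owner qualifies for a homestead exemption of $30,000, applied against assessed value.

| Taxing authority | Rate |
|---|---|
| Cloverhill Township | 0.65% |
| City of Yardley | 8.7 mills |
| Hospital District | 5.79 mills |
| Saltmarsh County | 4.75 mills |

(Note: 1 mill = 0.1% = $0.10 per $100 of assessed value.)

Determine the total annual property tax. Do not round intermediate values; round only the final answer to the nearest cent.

Assessed value = $1,660,210 × 0.9 = $1,494,189
Taxable value = $1,494,189 − $30,000 = $1,464,189
Cloverhill Township: $1,464,189 × 0.0065 = $9,517.2285
City of Yardley: $1,464,189 × 0.0087 = $12,738.4443
Hospital District: $1,464,189 × 0.00579 = $8,477.65431
Saltmarsh County: $1,464,189 × 0.00475 = $6,954.89775
Total = $37,688.22486

$37,688.22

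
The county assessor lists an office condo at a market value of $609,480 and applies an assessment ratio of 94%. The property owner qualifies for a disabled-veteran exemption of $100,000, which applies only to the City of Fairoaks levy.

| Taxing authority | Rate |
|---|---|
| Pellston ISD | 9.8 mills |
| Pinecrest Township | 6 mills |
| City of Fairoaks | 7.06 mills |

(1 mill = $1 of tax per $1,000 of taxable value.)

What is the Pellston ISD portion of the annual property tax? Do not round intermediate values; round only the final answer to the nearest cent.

Assessed value = $609,480 × 0.94 = $572,911.2
Pellston ISD taxable value = $572,911.2 (exemption does not apply)
Pellston ISD levy = $572,911.2 × 0.0098 = $5,614.52976

$5,614.53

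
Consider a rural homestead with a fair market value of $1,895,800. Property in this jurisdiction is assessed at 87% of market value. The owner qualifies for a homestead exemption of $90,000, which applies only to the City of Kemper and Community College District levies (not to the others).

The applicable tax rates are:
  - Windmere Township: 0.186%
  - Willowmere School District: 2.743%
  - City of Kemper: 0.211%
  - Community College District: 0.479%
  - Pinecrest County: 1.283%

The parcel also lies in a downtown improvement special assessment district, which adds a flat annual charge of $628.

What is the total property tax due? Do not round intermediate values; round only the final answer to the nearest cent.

$80,857.94

Assessed value = $1,895,800 × 0.87 = $1,649,346
Windmere Township: $1,649,346 × 0.00186 = $3,067.78356
Willowmere School District: $1,649,346 × 0.02743 = $45,241.56078
City of Kemper: ($1,649,346 − $90,000) × 0.00211 = $1,559,346 × 0.00211 = $3,290.22006
Community College District: ($1,649,346 − $90,000) × 0.00479 = $1,559,346 × 0.00479 = $7,469.26734
Pinecrest County: $1,649,346 × 0.01283 = $21,161.10918
Levies subtotal = $80,229.94092
Total = $80,229.94092 + $628 = $80,857.94092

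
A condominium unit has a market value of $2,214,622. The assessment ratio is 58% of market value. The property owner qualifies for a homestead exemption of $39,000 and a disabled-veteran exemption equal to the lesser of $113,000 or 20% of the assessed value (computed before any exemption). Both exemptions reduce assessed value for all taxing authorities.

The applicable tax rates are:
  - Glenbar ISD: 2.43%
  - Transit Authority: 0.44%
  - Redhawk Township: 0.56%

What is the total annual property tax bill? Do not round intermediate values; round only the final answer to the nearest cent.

Assessed value = $2,214,622 × 0.58 = $1,284,480.76
Disabled-veteran exemption = min($113,000, 20% × $1,284,480.76) = min($113,000, $256,896.152) = $113,000 (dollar cap binds)
Taxable value = $1,284,480.76 − $39,000 − $113,000 = $1,132,480.76
Glenbar ISD: $1,132,480.76 × 0.0243 = $27,519.282468
Transit Authority: $1,132,480.76 × 0.0044 = $4,982.915344
Redhawk Township: $1,132,480.76 × 0.0056 = $6,341.892256
Total = $38,844.090068

$38,844.09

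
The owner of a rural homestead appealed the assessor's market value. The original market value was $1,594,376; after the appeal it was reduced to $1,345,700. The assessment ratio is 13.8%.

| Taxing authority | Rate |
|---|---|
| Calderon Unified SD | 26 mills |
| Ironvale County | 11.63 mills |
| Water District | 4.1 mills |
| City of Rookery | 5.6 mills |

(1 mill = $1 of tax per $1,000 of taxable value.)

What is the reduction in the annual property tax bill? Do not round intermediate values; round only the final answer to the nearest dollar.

$1,624

Old assessed value = $1,594,376 × 0.138 = $220,023.888
New assessed value = $1,345,700 × 0.138 = $185,706.6
Combined rate = 0.026 + 0.01163 + 0.0041 + 0.0056 = 0.04733
Old tax = $220,023.888 × 0.04733 = $10,413.73061904
New tax = $185,706.6 × 0.04733 = $8,789.493378
Reduction = $10,413.73061904 − $8,789.493378 = $1,624.23724104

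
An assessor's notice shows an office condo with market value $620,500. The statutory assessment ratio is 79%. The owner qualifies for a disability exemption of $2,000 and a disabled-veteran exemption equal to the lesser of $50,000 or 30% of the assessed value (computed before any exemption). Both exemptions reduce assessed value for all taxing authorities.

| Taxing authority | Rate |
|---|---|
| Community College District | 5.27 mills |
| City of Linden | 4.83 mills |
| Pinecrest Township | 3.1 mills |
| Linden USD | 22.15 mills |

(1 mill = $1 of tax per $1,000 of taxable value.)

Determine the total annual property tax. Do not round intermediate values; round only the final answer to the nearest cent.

$15,490.19

Assessed value = $620,500 × 0.79 = $490,195
Disabled-veteran exemption = min($50,000, 30% × $490,195) = min($50,000, $147,058.5) = $50,000 (dollar cap binds)
Taxable value = $490,195 − $2,000 − $50,000 = $438,195
Community College District: $438,195 × 0.00527 = $2,309.28765
City of Linden: $438,195 × 0.00483 = $2,116.48185
Pinecrest Township: $438,195 × 0.0031 = $1,358.4045
Linden USD: $438,195 × 0.02215 = $9,706.01925
Total = $15,490.19325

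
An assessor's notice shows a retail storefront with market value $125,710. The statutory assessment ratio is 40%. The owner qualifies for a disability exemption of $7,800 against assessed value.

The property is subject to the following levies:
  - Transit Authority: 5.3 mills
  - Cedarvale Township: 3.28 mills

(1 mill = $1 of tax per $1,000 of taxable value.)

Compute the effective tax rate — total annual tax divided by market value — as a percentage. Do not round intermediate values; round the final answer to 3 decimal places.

0.290%

Assessed value = $125,710 × 0.4 = $50,284
Taxable value = $50,284 − $7,800 = $42,484
Transit Authority: $42,484 × 0.0053 = $225.1652
Cedarvale Township: $42,484 × 0.00328 = $139.34752
Total tax = $364.51272
Effective rate = $364.51272 ÷ $125,710 = 0.290% of market value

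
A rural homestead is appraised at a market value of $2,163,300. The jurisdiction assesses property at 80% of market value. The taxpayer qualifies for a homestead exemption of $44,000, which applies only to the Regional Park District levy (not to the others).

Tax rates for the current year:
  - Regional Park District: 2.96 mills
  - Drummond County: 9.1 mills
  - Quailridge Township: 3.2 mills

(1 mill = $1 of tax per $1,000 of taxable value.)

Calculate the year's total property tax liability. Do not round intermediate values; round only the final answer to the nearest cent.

$26,279.33

Assessed value = $2,163,300 × 0.8 = $1,730,640
Regional Park District: ($1,730,640 − $44,000) × 0.00296 = $1,686,640 × 0.00296 = $4,992.4544
Drummond County: $1,730,640 × 0.0091 = $15,748.824
Quailridge Township: $1,730,640 × 0.0032 = $5,538.048
Total = $26,279.3264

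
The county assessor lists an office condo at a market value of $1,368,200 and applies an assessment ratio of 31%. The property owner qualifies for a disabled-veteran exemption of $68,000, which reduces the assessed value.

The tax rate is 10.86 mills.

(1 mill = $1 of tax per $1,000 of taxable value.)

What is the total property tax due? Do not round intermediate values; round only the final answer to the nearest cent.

$3,867.70

Assessed value = $1,368,200 × 0.31 = $424,142
Taxable value = $424,142 − $68,000 = $356,142
Tax = $356,142 × 0.01086 = $3,867.70212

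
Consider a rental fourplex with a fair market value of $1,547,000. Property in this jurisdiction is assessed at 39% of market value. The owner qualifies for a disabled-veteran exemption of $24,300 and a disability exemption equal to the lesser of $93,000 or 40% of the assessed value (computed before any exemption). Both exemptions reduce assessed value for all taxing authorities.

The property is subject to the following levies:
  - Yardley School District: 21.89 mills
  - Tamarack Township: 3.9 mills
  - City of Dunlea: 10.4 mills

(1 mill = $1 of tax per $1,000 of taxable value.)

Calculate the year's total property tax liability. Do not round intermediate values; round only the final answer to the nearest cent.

$17,589.43

Assessed value = $1,547,000 × 0.39 = $603,330
Disability exemption = min($93,000, 40% × $603,330) = min($93,000, $241,332) = $93,000 (dollar cap binds)
Taxable value = $603,330 − $24,300 − $93,000 = $486,030
Yardley School District: $486,030 × 0.02189 = $10,639.1967
Tamarack Township: $486,030 × 0.0039 = $1,895.517
City of Dunlea: $486,030 × 0.0104 = $5,054.712
Total = $17,589.4257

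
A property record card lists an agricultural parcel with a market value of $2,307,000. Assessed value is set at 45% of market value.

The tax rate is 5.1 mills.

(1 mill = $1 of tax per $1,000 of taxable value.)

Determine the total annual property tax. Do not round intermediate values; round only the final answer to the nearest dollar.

$5,295

Assessed value = $2,307,000 × 0.45 = $1,038,150
Tax = $1,038,150 × 0.0051 = $5,294.565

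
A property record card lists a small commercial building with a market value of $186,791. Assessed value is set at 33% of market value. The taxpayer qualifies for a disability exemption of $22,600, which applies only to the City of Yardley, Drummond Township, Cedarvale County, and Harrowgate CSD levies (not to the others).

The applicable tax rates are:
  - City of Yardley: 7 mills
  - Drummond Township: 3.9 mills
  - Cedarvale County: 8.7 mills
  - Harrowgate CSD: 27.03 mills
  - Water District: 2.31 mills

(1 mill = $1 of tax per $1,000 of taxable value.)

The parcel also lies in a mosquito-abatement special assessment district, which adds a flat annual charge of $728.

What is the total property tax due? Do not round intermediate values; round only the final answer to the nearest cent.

Assessed value = $186,791 × 0.33 = $61,641.03
City of Yardley: ($61,641.03 − $22,600) × 0.007 = $39,041.03 × 0.007 = $273.28721
Drummond Township: ($61,641.03 − $22,600) × 0.0039 = $39,041.03 × 0.0039 = $152.260017
Cedarvale County: ($61,641.03 − $22,600) × 0.0087 = $39,041.03 × 0.0087 = $339.656961
Harrowgate CSD: ($61,641.03 − $22,600) × 0.02703 = $39,041.03 × 0.02703 = $1,055.2790409
Water District: $61,641.03 × 0.00231 = $142.3907793
Levies subtotal = $1,962.8740082
Total = $1,962.8740082 + $728 = $2,690.8740082

$2,690.87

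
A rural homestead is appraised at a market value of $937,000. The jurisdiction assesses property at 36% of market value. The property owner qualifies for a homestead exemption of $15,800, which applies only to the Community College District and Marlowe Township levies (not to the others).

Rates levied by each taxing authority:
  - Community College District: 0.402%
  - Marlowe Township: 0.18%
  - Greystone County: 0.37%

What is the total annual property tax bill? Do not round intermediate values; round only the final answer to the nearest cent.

$3,119.33

Assessed value = $937,000 × 0.36 = $337,320
Community College District: ($337,320 − $15,800) × 0.00402 = $321,520 × 0.00402 = $1,292.5104
Marlowe Township: ($337,320 − $15,800) × 0.0018 = $321,520 × 0.0018 = $578.736
Greystone County: $337,320 × 0.0037 = $1,248.084
Total = $3,119.3304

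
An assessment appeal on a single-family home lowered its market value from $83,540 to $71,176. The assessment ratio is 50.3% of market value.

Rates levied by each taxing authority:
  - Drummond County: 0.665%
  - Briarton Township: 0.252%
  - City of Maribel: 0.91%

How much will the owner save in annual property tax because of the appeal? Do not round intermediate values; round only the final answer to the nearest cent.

$113.62

Old assessed value = $83,540 × 0.503 = $42,020.62
New assessed value = $71,176 × 0.503 = $35,801.528
Combined rate = 0.00665 + 0.00252 + 0.0091 = 0.01827
Old tax = $42,020.62 × 0.01827 = $767.7167274
New tax = $35,801.528 × 0.01827 = $654.09391656
Reduction = $767.7167274 − $654.09391656 = $113.62281084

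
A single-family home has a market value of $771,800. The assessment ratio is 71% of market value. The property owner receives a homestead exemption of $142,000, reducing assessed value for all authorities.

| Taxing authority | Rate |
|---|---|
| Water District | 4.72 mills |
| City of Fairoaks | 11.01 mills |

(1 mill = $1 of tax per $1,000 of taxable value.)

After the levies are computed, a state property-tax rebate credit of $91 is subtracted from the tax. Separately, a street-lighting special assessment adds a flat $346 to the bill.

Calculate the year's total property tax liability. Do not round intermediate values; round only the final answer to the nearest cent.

$6,641.03

Assessed value = $771,800 × 0.71 = $547,978
Taxable value = $547,978 − $142,000 = $405,978
Water District: $405,978 × 0.00472 = $1,916.21616
City of Fairoaks: $405,978 × 0.01101 = $4,469.81778
Levies subtotal = $6,386.03394
After credit = $6,386.03394 − $91 = $6,295.03394
Total = $6,295.03394 + $346 = $6,641.03394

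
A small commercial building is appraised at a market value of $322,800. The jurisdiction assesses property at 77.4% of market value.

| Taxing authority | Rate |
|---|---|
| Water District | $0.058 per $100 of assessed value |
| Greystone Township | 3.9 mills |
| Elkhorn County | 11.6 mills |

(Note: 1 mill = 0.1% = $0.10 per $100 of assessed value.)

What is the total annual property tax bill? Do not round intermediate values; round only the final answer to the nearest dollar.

$4,018

Assessed value = $322,800 × 0.774 = $249,847.2
Water District: $249,847.2 × 0.00058 = $144.911376
Greystone Township: $249,847.2 × 0.0039 = $974.40408
Elkhorn County: $249,847.2 × 0.0116 = $2,898.22752
Total = $4,017.542976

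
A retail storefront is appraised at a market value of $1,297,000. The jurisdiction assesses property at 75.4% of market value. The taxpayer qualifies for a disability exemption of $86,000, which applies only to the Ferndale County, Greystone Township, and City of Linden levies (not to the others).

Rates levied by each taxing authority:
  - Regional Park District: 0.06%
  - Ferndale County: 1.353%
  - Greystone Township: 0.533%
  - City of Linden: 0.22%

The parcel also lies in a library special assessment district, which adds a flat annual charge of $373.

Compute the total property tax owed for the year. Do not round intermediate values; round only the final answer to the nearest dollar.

Assessed value = $1,297,000 × 0.754 = $977,938
Regional Park District: $977,938 × 0.0006 = $586.7628
Ferndale County: ($977,938 − $86,000) × 0.01353 = $891,938 × 0.01353 = $12,067.92114
Greystone Township: ($977,938 − $86,000) × 0.00533 = $891,938 × 0.00533 = $4,754.02954
City of Linden: ($977,938 − $86,000) × 0.0022 = $891,938 × 0.0022 = $1,962.2636
Levies subtotal = $19,370.97708
Total = $19,370.97708 + $373 = $19,743.97708

$19,744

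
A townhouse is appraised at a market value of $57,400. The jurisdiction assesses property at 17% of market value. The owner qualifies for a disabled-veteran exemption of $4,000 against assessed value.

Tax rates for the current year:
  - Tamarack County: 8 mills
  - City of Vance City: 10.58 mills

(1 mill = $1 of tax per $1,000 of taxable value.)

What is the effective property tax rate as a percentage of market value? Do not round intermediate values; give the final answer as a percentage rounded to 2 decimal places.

Assessed value = $57,400 × 0.17 = $9,758
Taxable value = $9,758 − $4,000 = $5,758
Tamarack County: $5,758 × 0.008 = $46.064
City of Vance City: $5,758 × 0.01058 = $60.91964
Total tax = $106.98364
Effective rate = $106.98364 ÷ $57,400 = 0.19% of market value

0.19%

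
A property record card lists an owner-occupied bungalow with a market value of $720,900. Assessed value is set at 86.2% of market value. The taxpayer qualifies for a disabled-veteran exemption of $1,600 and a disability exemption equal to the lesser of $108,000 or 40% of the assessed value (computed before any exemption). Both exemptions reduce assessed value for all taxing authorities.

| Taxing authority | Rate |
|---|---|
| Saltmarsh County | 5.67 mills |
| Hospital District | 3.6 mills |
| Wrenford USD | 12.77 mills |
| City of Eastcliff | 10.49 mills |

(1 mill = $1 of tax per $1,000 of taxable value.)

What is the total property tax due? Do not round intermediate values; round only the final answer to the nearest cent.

Assessed value = $720,900 × 0.862 = $621,415.8
Disability exemption = min($108,000, 40% × $621,415.8) = min($108,000, $248,566.32) = $108,000 (dollar cap binds)
Taxable value = $621,415.8 − $1,600 − $108,000 = $511,815.8
Saltmarsh County: $511,815.8 × 0.00567 = $2,901.995586
Hospital District: $511,815.8 × 0.0036 = $1,842.53688
Wrenford USD: $511,815.8 × 0.01277 = $6,535.887766
City of Eastcliff: $511,815.8 × 0.01049 = $5,368.947742
Total = $16,649.367974

$16,649.37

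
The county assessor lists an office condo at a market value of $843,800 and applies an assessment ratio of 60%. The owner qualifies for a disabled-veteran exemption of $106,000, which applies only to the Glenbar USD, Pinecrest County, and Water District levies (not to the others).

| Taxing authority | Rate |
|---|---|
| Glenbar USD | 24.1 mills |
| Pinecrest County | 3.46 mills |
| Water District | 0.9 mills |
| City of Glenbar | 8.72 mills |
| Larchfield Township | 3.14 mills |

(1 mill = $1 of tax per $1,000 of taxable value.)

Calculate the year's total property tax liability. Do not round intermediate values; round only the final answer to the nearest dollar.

Assessed value = $843,800 × 0.6 = $506,280
Glenbar USD: ($506,280 − $106,000) × 0.0241 = $400,280 × 0.0241 = $9,646.748
Pinecrest County: ($506,280 − $106,000) × 0.00346 = $400,280 × 0.00346 = $1,384.9688
Water District: ($506,280 − $106,000) × 0.0009 = $400,280 × 0.0009 = $360.252
City of Glenbar: $506,280 × 0.00872 = $4,414.7616
Larchfield Township: $506,280 × 0.00314 = $1,589.7192
Total = $17,396.4496

$17,396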